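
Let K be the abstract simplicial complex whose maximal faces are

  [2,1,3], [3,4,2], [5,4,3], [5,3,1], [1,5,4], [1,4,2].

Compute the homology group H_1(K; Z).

H_1 = 0.

Take the total order 1 < 2 < 3 < 4 < 5 on the vertex set. Then K (dimension 2) consists of the simplices:

  0-simplices (5): [1], [2], [3], [4], [5]
  1-simplices (9): [1,2], [1,3], [1,4], [1,5], [2,3], [2,4], [3,4], [3,5], [4,5]
  2-simplices (6): [1,2,3], [1,2,4], [1,3,5], [1,4,5], [2,3,4], [3,4,5]

giving chain groups C_0 ≅ Z^5, C_1 ≅ Z^9, C_2 ≅ Z^6.

The boundary map ∂_1: C_1 → C_0 sends each edge [p,q] (with p < q) to q − p.
The 5×9 boundary matrix has rank 4 and Smith normal form diag(1,1,1,1).

∂_2: C_2 → C_1 maps a triangle to the signed sum of its edges. For instance
  ∂[1,2,3] = [2,3] − [1,3] + [1,2],
  ∂[1,2,4] = [2,4] − [1,4] + [1,2].
The resulting 9×6 matrix has rank 5, and its Smith normal form has invariant factors (1,1,1,1,1).

Reading off H_k = ker ∂_k / im ∂_{k+1}:

  H_1: rank ker ∂_1 − rank ∂_2 = (9 − 4) − 5 = 0, and the invariant factors of ∂_2 are all 1, so H_1 = 0.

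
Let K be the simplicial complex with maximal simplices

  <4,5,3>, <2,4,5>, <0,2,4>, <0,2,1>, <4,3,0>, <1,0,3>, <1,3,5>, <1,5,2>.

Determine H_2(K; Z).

Order the vertices as 0 < 1 < 2 < 3 < 4 < 5. Listing each simplex with vertices in this order, K has dimension 2 with simplices:

  0-simplices (6): [0], [1], [2], [3], [4], [5]
  1-simplices (12): [0,1], [0,2], [0,3], [0,4], [1,2], [1,3], [1,5], [2,4], [2,5], [3,4], [3,5], [4,5]
  2-simplices (8): [0,1,2], [0,1,3], [0,2,4], [0,3,4], [1,2,5], [1,3,5], [2,4,5], [3,4,5]

so the chain groups are C_0 ≅ Z^6, C_1 ≅ Z^12, C_2 ≅ Z^8.

The boundary map ∂_1: C_1 → C_0 is given by ∂[p,q] = [q] − [p].
As a 6×12 matrix over Z this has rank 5, with invariant factors (1,1,1,1,1).

The boundary map ∂_2: C_2 → C_1 acts by ∂[p,q,r] = [q,r] − [p,r] + [p,q]. For instance
  ∂[0,3,4] = [3,4] − [0,4] + [0,3],
  ∂[1,2,5] = [2,5] − [1,5] + [1,2].
This gives a 12×8 integer matrix of rank 7; reducing to Smith normal form yields diagonal entries (1,1,1,1,1,1,1).

Reading off H_k = ker ∂_k / im ∂_{k+1}:

  H_2: rank ker ∂_2 − rank ∂_3 = (8 − 7) − 0 = 1, and there is no ∂_3, so H_2 ≅ Z.

H_2 ≅ Z.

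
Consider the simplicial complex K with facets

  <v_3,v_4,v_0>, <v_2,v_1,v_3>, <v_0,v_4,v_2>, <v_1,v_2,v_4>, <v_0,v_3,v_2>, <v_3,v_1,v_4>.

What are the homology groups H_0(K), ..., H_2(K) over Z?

H_0 ≅ Z,  H_1 = 0,  H_2 ≅ Z.

Order the vertices as v_0 < v_1 < v_2 < v_3 < v_4. Listing each simplex with vertices in this order, K has dimension 2 with simplices:

  0-simplices (5): [v_0], [v_1], [v_2], [v_3], [v_4]
  1-simplices (9): [v_0,v_2], [v_0,v_3], [v_0,v_4], [v_1,v_2], [v_1,v_3], [v_1,v_4], [v_2,v_3], [v_2,v_4], [v_3,v_4]
  2-simplices (6): [v_0,v_2,v_3], [v_0,v_2,v_4], [v_0,v_3,v_4], [v_1,v_2,v_3], [v_1,v_2,v_4], [v_1,v_3,v_4]

Hence C_0 ≅ Z^5, C_1 ≅ Z^9, C_2 ≅ Z^6.

The boundary map ∂_1: C_1 → C_0 sends each edge [p,q] (with p < q) to q − p.
The resulting 5×9 matrix has rank 4, and its Smith normal form has invariant factors (1,1,1,1).

Boundary ∂_2: C_2 → C_1 maps a triangle to the signed sum of its edges. For instance
  ∂[v_0,v_3,v_4] = [v_3,v_4] − [v_0,v_4] + [v_0,v_3],
  ∂[v_0,v_2,v_3] = [v_2,v_3] − [v_0,v_3] + [v_0,v_2].
The 9×6 boundary matrix has rank 5 and Smith normal form diag(1,1,1,1,1).

Reading off H_k = ker ∂_k / im ∂_{k+1}:

  H_0: rank C_0 − rank ∂_1 = 5 − 4 = 1, and the invariant factors of ∂_1 are all 1, so H_0 ≅ Z.
  H_1: rank ker ∂_1 − rank ∂_2 = (9 − 4) − 5 = 0, and the invariant factors of ∂_2 are all 1, so H_1 ≅ 0.
  H_2: rank ker ∂_2 − rank ∂_3 = (6 − 5) − 0 = 1, and there is no ∂_3, so H_2 ≅ Z.

(K is a triangulation of the 2-sphere S^2.)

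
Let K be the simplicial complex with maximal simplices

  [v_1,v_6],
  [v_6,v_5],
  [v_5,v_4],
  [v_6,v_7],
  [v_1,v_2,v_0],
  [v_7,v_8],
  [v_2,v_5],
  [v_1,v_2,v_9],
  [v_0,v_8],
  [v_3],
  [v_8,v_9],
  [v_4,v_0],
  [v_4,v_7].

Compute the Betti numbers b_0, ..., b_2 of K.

K has 10 vertices, 15 edges, 2 triangles.
rank ∂_0 = 0, rank ∂_1 = 8 ⇒ b_0 = 10 − 0 − 8 = 2; all invariant factors of ∂_1 are 1 so no torsion. So H_0 ≅ Z^2.
rank ∂_1 = 8, rank ∂_2 = 2 ⇒ b_1 = 15 − 8 − 2 = 5; all invariant factors of ∂_2 are 1 so no torsion. So H_1 ≅ Z^5.
rank ∂_2 = 2, rank ∂_3 = 0 ⇒ b_2 = 2 − 2 − 0 = 0. So H_2 ≅ 0.

b_0 = 2, b_1 = 5, b_2 = 0.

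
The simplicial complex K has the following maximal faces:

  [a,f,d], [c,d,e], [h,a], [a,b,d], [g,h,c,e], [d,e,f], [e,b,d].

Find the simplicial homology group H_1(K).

K has 8 vertices, 16 edges, 9 triangles, 1 3-simplex.
rank ∂_1 = 7, rank ∂_2 = 8 ⇒ b_1 = 16 − 7 − 8 = 1; all invariant factors of ∂_2 are 1 so no torsion. So H_1 ≅ Z.

H_1 = Z.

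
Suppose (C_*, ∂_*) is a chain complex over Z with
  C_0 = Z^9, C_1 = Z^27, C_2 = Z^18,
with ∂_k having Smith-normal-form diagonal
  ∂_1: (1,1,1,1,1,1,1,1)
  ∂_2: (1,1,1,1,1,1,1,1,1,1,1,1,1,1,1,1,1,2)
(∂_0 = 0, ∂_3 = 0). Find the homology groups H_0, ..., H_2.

H_0: b_0 = 9 − 0 − 8 = 1; torsion from ∂_1 factors > 1: none. So H_0 = Z.
H_1: b_1 = 27 − 8 − 18 = 1; torsion from ∂_2 factors > 1: [2]. So H_1 = Z ⊕ Z/2Z.
H_2: b_2 = 18 − 18 − 0 = 0; torsion from ∂_3 factors > 1: none. So H_2 = 0.

H_0 = Z,  H_1 = Z ⊕ Z/2Z,  H_2 = 0.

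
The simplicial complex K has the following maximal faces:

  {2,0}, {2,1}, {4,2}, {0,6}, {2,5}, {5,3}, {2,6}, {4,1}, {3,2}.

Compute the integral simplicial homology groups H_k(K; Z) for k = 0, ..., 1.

Take the total order 0 < 1 < 2 < 3 < 4 < 5 < 6 on the vertex set. Then K (dimension 1) consists of the simplices:

  0-simplices (7): [0], [1], [2], [3], [4], [5], [6]
  1-simplices (9): [0,2], [0,6], [1,2], [1,4], [2,3], [2,4], [2,5], [2,6], [3,5]

giving chain groups C_0 ≅ Z^7, C_1 ≅ Z^9.

Boundary ∂_1: C_1 → C_0 maps an edge to its endpoints' difference, ∂[p,q] = q − p.
The resulting 7×9 matrix has rank 6, and its Smith normal form has invariant factors (1,1,1,1,1,1).

Computing H_k = (kernel of ∂_k) / (image of ∂_{k+1}):

  H_0: rank C_0 − rank ∂_1 = 7 − 6 = 1, and the invariant factors of ∂_1 are all 1, so H_0 = Z.
  H_1: rank ker ∂_1 − rank ∂_2 = (9 − 6) − 0 = 3, and there is no ∂_2, so H_1 = Z^3.

(K is a triangulation of a wedge of 3 circles.)

H_0 = Z,  H_1 = Z^3.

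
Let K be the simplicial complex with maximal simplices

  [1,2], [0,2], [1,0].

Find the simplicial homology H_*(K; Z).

Take the total order 0 < 1 < 2 on the vertex set. Then K (dimension 1) consists of the simplices:

  0-simplices (3): [0], [1], [2]
  1-simplices (3): [0,1], [0,2], [1,2]

giving chain groups C_0 ≅ Z^3, C_1 ≅ Z^3.

Boundary ∂_1: C_1 → C_0 is given by ∂[p,q] = [q] − [p].
This gives a 3×3 integer matrix of rank 2; reducing to Smith normal form yields diagonal entries (1,1).

Reading off H_k = ker ∂_k / im ∂_{k+1}:

  H_0: rank C_0 − rank ∂_1 = 3 − 2 = 1, and the invariant factors of ∂_1 are all 1, so H_0 ≅ Z.
  H_1: rank ker ∂_1 − rank ∂_2 = (3 − 2) − 0 = 1, and there is no ∂_2, so H_1 ≅ Z.

H_0 ≅ Z,  H_1 ≅ Z.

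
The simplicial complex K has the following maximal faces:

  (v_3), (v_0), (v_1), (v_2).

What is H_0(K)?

H_0 = Z^4.

Order the vertices as v_0 < v_1 < v_2 < v_3. Listing each simplex with vertices in this order, K has dimension 0 with simplices:

  0-simplices (4): [v_0], [v_1], [v_2], [v_3]

giving chain groups C_0 ≅ Z^4.

From H_k ≅ ker(∂_k) / im(∂_{k+1}) we obtain:

  H_0: rank C_0 − rank ∂_1 = 4 − 0 = 4, and there is no ∂_1, so H_0 = Z^4.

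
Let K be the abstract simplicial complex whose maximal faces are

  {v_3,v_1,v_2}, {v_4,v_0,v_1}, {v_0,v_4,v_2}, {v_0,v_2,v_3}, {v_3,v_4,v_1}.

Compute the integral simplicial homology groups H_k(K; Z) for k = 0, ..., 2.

Fix the vertex order v_0 < v_1 < v_2 < v_3 < v_4 and write every simplex with vertices in increasing order. Then dim K = 2 and the simplices of K are:

  0-simplices (5): [v_0], [v_1], [v_2], [v_3], [v_4]
  1-simplices (10): [v_0,v_1], [v_0,v_2], [v_0,v_3], [v_0,v_4], [v_1,v_2], [v_1,v_3], [v_1,v_4], [v_2,v_3], [v_2,v_4], [v_3,v_4]
  2-simplices (5): [v_0,v_1,v_4], [v_0,v_2,v_3], [v_0,v_2,v_4], [v_1,v_2,v_3], [v_1,v_3,v_4]

giving chain groups C_0 ≅ Z^5, C_1 ≅ Z^10, C_2 ≅ Z^5.

Boundary ∂_1: C_1 → C_0 sends each edge [p,q] (with p < q) to q − p. For instance
  ∂[v_0,v_1] = [v_1] − [v_0].
The 5×10 boundary matrix has rank 4 and Smith normal form diag(1,1,1,1).

Boundary ∂_2: C_2 → C_1 sends each 2-simplex [p,q,r] to [q,r] − [p,r] + [p,q]. For instance
  ∂[v_0,v_2,v_3] = [v_2,v_3] − [v_0,v_3] + [v_0,v_2],
  ∂[v_0,v_2,v_4] = [v_2,v_4] − [v_0,v_4] + [v_0,v_2].
The 10×5 boundary matrix has rank 5 and Smith normal form diag(1,1,1,1,1).

Reading off H_k = ker ∂_k / im ∂_{k+1}:

  H_0: rank C_0 − rank ∂_1 = 5 − 4 = 1, and the invariant factors of ∂_1 are all 1, so H_0 = Z.
  H_1: rank ker ∂_1 − rank ∂_2 = (10 − 4) − 5 = 1, and the invariant factors of ∂_2 are all 1, so H_1 = Z.
  H_2: rank ker ∂_2 − rank ∂_3 = (5 − 5) − 0 = 0, and there is no ∂_3, so H_2 = 0.

H_0 = Z,  H_1 = Z,  H_2 = 0.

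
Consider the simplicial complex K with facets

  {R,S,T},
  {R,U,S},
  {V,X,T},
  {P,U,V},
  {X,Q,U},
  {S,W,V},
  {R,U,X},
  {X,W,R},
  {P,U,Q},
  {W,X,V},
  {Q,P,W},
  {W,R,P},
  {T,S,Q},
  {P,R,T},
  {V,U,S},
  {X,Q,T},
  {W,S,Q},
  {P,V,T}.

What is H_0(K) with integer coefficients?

Order the vertices as P < Q < R < S < T < U < V < W < X. Listing each simplex with vertices in this order, K has dimension 2 with simplices:

  0-simplices (9): P, Q, R, S, T, U, V, W, X
  1-simplices (27): PQ, PR, PT, PU, PV, PW, QS, QT, QU, QW, QX, RS, RT, RU, RW, RX, ST, SU, SV, SW, TV, TX, UV, UX, VW, VX, WX
  2-simplices (18): PQU, PQW, PRT, PRW, PTV, PUV, QST, QSW, QTX, QUX, RST, RSU, RUX, RWX, SUV, SVW, TVX, VWX

Hence C_0 ≅ Z^9, C_1 ≅ Z^27, C_2 ≅ Z^18.

The boundary map ∂_1: C_1 → C_0 sends each edge [p,q] (with p < q) to q − p.
The resulting 9×27 matrix has rank 8, and its Smith normal form has invariant factors (1,1,1,1,1,1,1,1).

∂_2: C_2 → C_1 acts by ∂[p,q,r] = [q,r] − [p,r] + [p,q]. For instance
  ∂VWX = WX − VX + VW,
  ∂SVW = VW − SW + SV.
The resulting 27×18 matrix has rank 17, and its Smith normal form has invariant factors (1,1,1,1,1,1,1,1,1,1,1,1,1,1,1,1,1).

Computing H_k = (kernel of ∂_k) / (image of ∂_{k+1}):

  H_0: rank C_0 − rank ∂_1 = 9 − 8 = 1, and the invariant factors of ∂_1 are all 1, so H_0 ≅ Z.

H_0 ≅ Z.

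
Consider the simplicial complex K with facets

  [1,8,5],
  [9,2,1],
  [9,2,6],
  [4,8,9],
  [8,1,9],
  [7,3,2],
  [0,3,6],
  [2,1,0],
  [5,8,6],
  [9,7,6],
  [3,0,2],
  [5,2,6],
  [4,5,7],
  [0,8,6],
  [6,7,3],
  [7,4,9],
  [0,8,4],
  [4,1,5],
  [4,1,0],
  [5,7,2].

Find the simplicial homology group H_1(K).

H_1 ≅ Z ⊕ Z/2Z.

We work with the vertex ordering 0 < 1 < 2 < 3 < 4 < 5 < 6 < 7 < 8 < 9. The simplices of K, each written with vertices in increasing order, are:

  0-simplices (10): [0], [1], [2], [3], [4], [5], [6], [7], [8], [9]
  1-simplices (30): (30 of them)
  2-simplices (20): (20 of them)

so the chain groups are C_0 ≅ Z^10, C_1 ≅ Z^30, C_2 ≅ Z^20.

The boundary map ∂_1: C_1 → C_0 is given by ∂[p,q] = [q] − [p]. For instance
  ∂[4,8] = [8] − [4].
The 10×30 boundary matrix has rank 9 and Smith normal form diag(1,1,1,1,1,1,1,1,1).

Boundary ∂_2: C_2 → C_1 acts by ∂[p,q,r] = [q,r] − [p,r] + [p,q]. For instance
  ∂[4,5,7] = [5,7] − [4,7] + [4,5],
  ∂[4,7,9] = [7,9] − [4,9] + [4,7].
The resulting 30×20 matrix has rank 20, and its Smith normal form has invariant factors (1,1,1,1,1,1,1,1,1,1,1,1,1,1,1,1,1,1,1,2).

Now H_k = ker ∂_k / im ∂_{k+1}, so:

  H_1: rank ker ∂_1 − rank ∂_2 = (30 − 9) − 20 = 1, and ∂_2 has invariant factor 2 > 1, so H_1 = Z ⊕ Z/2Z.

(K is a triangulation of the Klein bottle.)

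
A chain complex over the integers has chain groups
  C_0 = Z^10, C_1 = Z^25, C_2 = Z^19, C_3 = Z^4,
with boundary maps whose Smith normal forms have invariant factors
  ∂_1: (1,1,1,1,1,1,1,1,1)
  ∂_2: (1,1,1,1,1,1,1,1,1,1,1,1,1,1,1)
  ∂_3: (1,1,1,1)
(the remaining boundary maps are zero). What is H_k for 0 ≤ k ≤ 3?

H_0: b_0 = 10 − 0 − 9 = 1; torsion from ∂_1 factors > 1: none. So H_0 = Z.
H_1: b_1 = 25 − 9 − 15 = 1; torsion from ∂_2 factors > 1: none. So H_1 = Z.
H_2: b_2 = 19 − 15 − 4 = 0; torsion from ∂_3 factors > 1: none. So H_2 = 0.
H_3: b_3 = 4 − 4 − 0 = 0; torsion from ∂_4 factors > 1: none. So H_3 = 0.

H_0 = Z,  H_1 = Z,  H_2 = 0,  H_3 = 0.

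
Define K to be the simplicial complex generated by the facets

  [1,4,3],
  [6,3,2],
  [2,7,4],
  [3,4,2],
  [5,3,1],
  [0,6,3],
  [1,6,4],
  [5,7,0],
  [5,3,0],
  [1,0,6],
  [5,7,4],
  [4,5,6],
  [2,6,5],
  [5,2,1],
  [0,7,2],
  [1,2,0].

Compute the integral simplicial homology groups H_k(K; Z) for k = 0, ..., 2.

H_0 ≅ Z,  H_1 ≅ Z^2,  H_2 ≅ Z.

We work with the vertex ordering 0 < 1 < 2 < 3 < 4 < 5 < 6 < 7. The simplices of K, each written with vertices in increasing order, are:

  0-simplices (8): [0], [1], [2], [3], [4], [5], [6], [7]
  1-simplices (24): (24 of them)
  2-simplices (16): [0,1,2], [0,1,6], [0,2,7], [0,3,5], [0,3,6], [0,5,7], [1,2,5], [1,3,4], [1,3,5], [1,4,6], [2,3,4], [2,3,6], [2,4,7], [2,5,6], [4,5,6], [4,5,7]

so the chain groups are C_0 ≅ Z^8, C_1 ≅ Z^24, C_2 ≅ Z^16.

∂_1: C_1 → C_0 sends each edge [p,q] (with p < q) to q − p. For instance
  ∂[0,1] = [1] − [0].
As a 8×24 matrix over Z this has rank 7, with invariant factors (1,1,1,1,1,1,1).

Boundary ∂_2: C_2 → C_1 maps a triangle to the signed sum of its edges. For instance
  ∂[2,3,4] = [3,4] − [2,4] + [2,3],
  ∂[2,3,6] = [3,6] − [2,6] + [2,3].
The resulting 24×16 matrix has rank 15, and its Smith normal form has invariant factors (1,1,1,1,1,1,1,1,1,1,1,1,1,1,1).

From H_k ≅ ker(∂_k) / im(∂_{k+1}) we obtain:

  H_0: rank C_0 − rank ∂_1 = 8 − 7 = 1, and the invariant factors of ∂_1 are all 1, so H_0 ≅ Z.
  H_1: rank ker ∂_1 − rank ∂_2 = (24 − 7) − 15 = 2, and the invariant factors of ∂_2 are all 1, so H_1 ≅ Z^2.
  H_2: rank ker ∂_2 − rank ∂_3 = (16 − 15) − 0 = 1, and there is no ∂_3, so H_2 ≅ Z.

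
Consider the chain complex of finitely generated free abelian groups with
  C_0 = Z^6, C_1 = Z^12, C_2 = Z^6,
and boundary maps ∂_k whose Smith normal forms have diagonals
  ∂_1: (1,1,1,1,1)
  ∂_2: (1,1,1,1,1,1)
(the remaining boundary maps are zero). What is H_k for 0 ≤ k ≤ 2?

H_0 ≅ Z,  H_1 ≅ Z,  H_2 = 0.

H_0: b_0 = 6 − 0 − 5 = 1; torsion from ∂_1 factors > 1: none. So H_0 ≅ Z.
H_1: b_1 = 12 − 5 − 6 = 1; torsion from ∂_2 factors > 1: none. So H_1 ≅ Z.
H_2: b_2 = 6 − 6 − 0 = 0; torsion from ∂_3 factors > 1: none. So H_2 ≅ 0.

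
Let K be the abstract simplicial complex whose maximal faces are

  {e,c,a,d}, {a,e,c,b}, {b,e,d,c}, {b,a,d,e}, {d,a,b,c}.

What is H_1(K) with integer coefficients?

H_1 ≅ 0.

Fix the vertex order a < b < c < d < e and write every simplex with vertices in increasing order. Then dim K = 3 and the simplices of K are:

  0-simplices (5): a, b, c, d, e
  1-simplices (10): ab, ac, ad, ae, bc, bd, be, cd, ce, de
  2-simplices (10): abc, abd, abe, acd, ace, ade, bcd, bce, bde, cde
  3-simplices (5): abcd, abce, abde, acde, bcde

so the chain groups are C_0 ≅ Z^5, C_1 ≅ Z^10, C_2 ≅ Z^10, C_3 ≅ Z^5.

The boundary map ∂_1: C_1 → C_0 maps an edge to its endpoints' difference, ∂[p,q] = q − p. For instance
  ∂de = e − d.
The 5×10 boundary matrix has rank 4 and Smith normal form diag(1,1,1,1).

The boundary map ∂_2: C_2 → C_1 acts by ∂[p,q,r] = [q,r] − [p,r] + [p,q]. For instance
  ∂bde = de − be + bd,
  ∂bce = ce − be + bc.
This gives a 10×10 integer matrix of rank 6; reducing to Smith normal form yields diagonal entries (1,1,1,1,1,1).

Boundary ∂_3: C_3 → C_2 sends each 3-simplex σ to the alternating sum Σ_i (−1)^i (σ with its i-th vertex removed). For instance
  ∂abce = bce − ace + abe − abc,
  ∂acde = cde − ade + ace − acd.
The resulting 10×5 matrix has rank 4, and its Smith normal form has invariant factors (1,1,1,1).

Computing H_k = (kernel of ∂_k) / (image of ∂_{k+1}):

  H_1: rank ker ∂_1 − rank ∂_2 = (10 − 4) − 6 = 0, and the invariant factors of ∂_2 are all 1, so H_1 ≅ 0.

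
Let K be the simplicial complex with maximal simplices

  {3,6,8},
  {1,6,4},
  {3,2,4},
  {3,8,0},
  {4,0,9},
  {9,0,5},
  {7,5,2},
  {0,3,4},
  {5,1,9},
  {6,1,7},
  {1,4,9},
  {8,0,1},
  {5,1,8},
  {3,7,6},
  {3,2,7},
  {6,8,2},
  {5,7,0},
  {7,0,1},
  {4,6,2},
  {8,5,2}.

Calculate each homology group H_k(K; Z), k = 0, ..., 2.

H_0 = Z,  H_1 = Z ⊕ Z/2Z,  H_2 = 0.

Fix the vertex order 0 < 1 < 2 < 3 < 4 < 5 < 6 < 7 < 8 < 9 and write every simplex with vertices in increasing order. Then dim K = 2 and the simplices of K are:

  0-simplices (10): [0], [1], [2], [3], [4], [5], [6], [7], [8], [9]
  1-simplices (30): (30 of them)
  2-simplices (20): (20 of them)

so the chain groups are C_0 ≅ Z^10, C_1 ≅ Z^30, C_2 ≅ Z^20.

∂_1: C_1 → C_0 maps an edge to its endpoints' difference, ∂[p,q] = q − p. For instance
  ∂[0,5] = [5] − [0].
This gives a 10×30 integer matrix of rank 9; reducing to Smith normal form yields diagonal entries (1,1,1,1,1,1,1,1,1).

∂_2: C_2 → C_1 acts by ∂[p,q,r] = [q,r] − [p,r] + [p,q]. For instance
  ∂[2,5,7] = [5,7] − [2,7] + [2,5],
  ∂[0,3,8] = [3,8] − [0,8] + [0,3].
This gives a 30×20 integer matrix of rank 20; reducing to Smith normal form yields diagonal entries (1,1,1,1,1,1,1,1,1,1,1,1,1,1,1,1,1,1,1,2).

From H_k ≅ ker(∂_k) / im(∂_{k+1}) we obtain:

  H_0: rank C_0 − rank ∂_1 = 10 − 9 = 1, and the invariant factors of ∂_1 are all 1, so H_0 = Z.
  H_1: rank ker ∂_1 − rank ∂_2 = (30 − 9) − 20 = 1, and ∂_2 has invariant factor 2 > 1, so H_1 = Z ⊕ Z/2Z.
  H_2: rank ker ∂_2 − rank ∂_3 = (20 − 20) − 0 = 0, and there is no ∂_3, so H_2 = 0.

As a check, the Euler characteristic is 10 − 30 + 20 = 0, which agrees with 1 − 1 + 0 = 0.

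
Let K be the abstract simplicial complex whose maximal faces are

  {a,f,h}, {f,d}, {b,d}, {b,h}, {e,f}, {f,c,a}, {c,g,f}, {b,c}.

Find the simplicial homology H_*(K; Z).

H_0 ≅ Z,  H_1 ≅ Z^2,  H_2 = 0.

Fix the vertex order a < b < c < d < e < f < g < h and write every simplex with vertices in increasing order. Then dim K = 2 and the simplices of K are:

  0-simplices (8): a, b, c, d, e, f, g, h
  1-simplices (12): ac, af, ah, bc, bd, bh, cf, cg, df, ef, fg, fh
  2-simplices (3): acf, afh, cfg

giving chain groups C_0 ≅ Z^8, C_1 ≅ Z^12, C_2 ≅ Z^3.

∂_1: C_1 → C_0 sends each edge [p,q] (with p < q) to q − p. For instance
  ∂ac = c − a.
The resulting 8×12 matrix has rank 7, and its Smith normal form has invariant factors (1,1,1,1,1,1,1).

The boundary map ∂_2: C_2 → C_1 sends each 2-simplex [p,q,r] to [q,r] − [p,r] + [p,q]. For instance
  ∂cfg = fg − cg + cf,
  ∂acf = cf − af + ac.
This gives a 12×3 integer matrix of rank 3; reducing to Smith normal form yields diagonal entries (1,1,1).

From H_k ≅ ker(∂_k) / im(∂_{k+1}) we obtain:

  H_0: rank C_0 − rank ∂_1 = 8 − 7 = 1, and the invariant factors of ∂_1 are all 1, so H_0 ≅ Z.
  H_1: rank ker ∂_1 − rank ∂_2 = (12 − 7) − 3 = 2, and the invariant factors of ∂_2 are all 1, so H_1 ≅ Z^2.
  H_2: rank ker ∂_2 − rank ∂_3 = (3 − 3) − 0 = 0, and there is no ∂_3, so H_2 ≅ 0.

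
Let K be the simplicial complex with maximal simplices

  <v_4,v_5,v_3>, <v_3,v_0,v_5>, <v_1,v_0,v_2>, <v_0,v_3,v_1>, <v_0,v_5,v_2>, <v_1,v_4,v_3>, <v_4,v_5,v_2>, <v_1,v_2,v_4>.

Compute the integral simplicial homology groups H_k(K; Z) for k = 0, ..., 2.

H_0 = Z,  H_1 = 0,  H_2 = Z.

We work with the vertex ordering v_0 < v_1 < v_2 < v_3 < v_4 < v_5. The simplices of K, each written with vertices in increasing order, are:

  0-simplices (6): [v_0], [v_1], [v_2], [v_3], [v_4], [v_5]
  1-simplices (12): [v_0,v_1], [v_0,v_2], [v_0,v_3], [v_0,v_5], [v_1,v_2], [v_1,v_3], [v_1,v_4], [v_2,v_4], [v_2,v_5], [v_3,v_4], [v_3,v_5], [v_4,v_5]
  2-simplices (8): [v_0,v_1,v_2], [v_0,v_1,v_3], [v_0,v_2,v_5], [v_0,v_3,v_5], [v_1,v_2,v_4], [v_1,v_3,v_4], [v_2,v_4,v_5], [v_3,v_4,v_5]

Hence C_0 ≅ Z^6, C_1 ≅ Z^12, C_2 ≅ Z^8.

The boundary map ∂_1: C_1 → C_0 maps an edge to its endpoints' difference, ∂[p,q] = q − p. For instance
  ∂[v_1,v_4] = [v_4] − [v_1].
The 6×12 boundary matrix has rank 5 and Smith normal form diag(1,1,1,1,1).

∂_2: C_2 → C_1 acts by ∂[p,q,r] = [q,r] − [p,r] + [p,q]. For instance
  ∂[v_2,v_4,v_5] = [v_4,v_5] − [v_2,v_5] + [v_2,v_4],
  ∂[v_1,v_3,v_4] = [v_3,v_4] − [v_1,v_4] + [v_1,v_3].
This gives a 12×8 integer matrix of rank 7; reducing to Smith normal form yields diagonal entries (1,1,1,1,1,1,1).

Reading off H_k = ker ∂_k / im ∂_{k+1}:

  H_0: rank C_0 − rank ∂_1 = 6 − 5 = 1, and the invariant factors of ∂_1 are all 1, so H_0 = Z.
  H_1: rank ker ∂_1 − rank ∂_2 = (12 − 5) − 7 = 0, and the invariant factors of ∂_2 are all 1, so H_1 = 0.
  H_2: rank ker ∂_2 − rank ∂_3 = (8 − 7) − 0 = 1, and there is no ∂_3, so H_2 = Z.

As a check, the Euler characteristic is 6 − 12 + 8 = 2, which agrees with 1 − 0 + 1 = 2.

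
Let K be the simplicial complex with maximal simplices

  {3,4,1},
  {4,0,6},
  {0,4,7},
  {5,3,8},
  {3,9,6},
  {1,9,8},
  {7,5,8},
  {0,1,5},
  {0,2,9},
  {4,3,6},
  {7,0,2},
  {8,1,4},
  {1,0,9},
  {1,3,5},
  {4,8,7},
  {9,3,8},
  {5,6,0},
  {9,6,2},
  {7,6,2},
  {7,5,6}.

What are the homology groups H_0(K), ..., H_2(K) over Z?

H_0 ≅ Z,  H_1 ≅ Z ⊕ Z/2Z,  H_2 = 0.

Fix the vertex order 0 < 1 < 2 < 3 < 4 < 5 < 6 < 7 < 8 < 9 and write every simplex with vertices in increasing order. Then dim K = 2 and the simplices of K are:

  0-simplices (10): [0], [1], [2], [3], [4], [5], [6], [7], [8], [9]
  1-simplices (30): (30 of them)
  2-simplices (20): (20 of them)

Hence C_0 ≅ Z^10, C_1 ≅ Z^30, C_2 ≅ Z^20.

∂_1: C_1 → C_0 maps an edge to its endpoints' difference, ∂[p,q] = q − p. For instance
  ∂[5,6] = [6] − [5].
This gives a 10×30 integer matrix of rank 9; reducing to Smith normal form yields diagonal entries (1,1,1,1,1,1,1,1,1).

∂_2: C_2 → C_1 acts by ∂[p,q,r] = [q,r] − [p,r] + [p,q]. For instance
  ∂[4,7,8] = [7,8] − [4,8] + [4,7],
  ∂[3,6,9] = [6,9] − [3,9] + [3,6].
As a 30×20 matrix over Z this has rank 20, with invariant factors (1,1,1,1,1,1,1,1,1,1,1,1,1,1,1,1,1,1,1,2).

Reading off H_k = ker ∂_k / im ∂_{k+1}:

  H_0: rank C_0 − rank ∂_1 = 10 − 9 = 1, and the invariant factors of ∂_1 are all 1, so H_0 ≅ Z.
  H_1: rank ker ∂_1 − rank ∂_2 = (30 − 9) − 20 = 1, and ∂_2 has invariant factor 2 > 1, so H_1 ≅ Z ⊕ Z/2Z.
  H_2: rank ker ∂_2 − rank ∂_3 = (20 − 20) − 0 = 0, and there is no ∂_3, so H_2 ≅ 0.

As a check, the Euler characteristic is 10 − 30 + 20 = 0, which agrees with 1 − 1 + 0 = 0.
(K is a triangulation of the Klein bottle.)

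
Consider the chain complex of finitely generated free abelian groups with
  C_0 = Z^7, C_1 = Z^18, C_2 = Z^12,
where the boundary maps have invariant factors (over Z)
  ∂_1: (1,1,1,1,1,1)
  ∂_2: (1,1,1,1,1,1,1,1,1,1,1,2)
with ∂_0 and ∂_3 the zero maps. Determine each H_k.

H_0: b_0 = 7 − 0 − 6 = 1; torsion from ∂_1 factors > 1: none. So H_0 ≅ Z.
H_1: b_1 = 18 − 6 − 12 = 0; torsion from ∂_2 factors > 1: [2]. So H_1 ≅ Z_2.
H_2: b_2 = 12 − 12 − 0 = 0; torsion from ∂_3 factors > 1: none. So H_2 ≅ 0.

H_0 ≅ Z,  H_1 ≅ Z_2,  H_2 = 0.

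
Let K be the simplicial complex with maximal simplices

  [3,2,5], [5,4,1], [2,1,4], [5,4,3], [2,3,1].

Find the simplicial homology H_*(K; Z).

H_0 ≅ Z,  H_1 ≅ Z,  H_2 = 0.

K has 5 vertices, 10 edges, 5 triangles.
rank ∂_0 = 0, rank ∂_1 = 4 ⇒ b_0 = 5 − 0 − 4 = 1; all invariant factors of ∂_1 are 1 so no torsion. So H_0 ≅ Z.
rank ∂_1 = 4, rank ∂_2 = 5 ⇒ b_1 = 10 − 4 − 5 = 1; all invariant factors of ∂_2 are 1 so no torsion. So H_1 ≅ Z.
rank ∂_2 = 5, rank ∂_3 = 0 ⇒ b_2 = 5 − 5 − 0 = 0. So H_2 ≅ 0.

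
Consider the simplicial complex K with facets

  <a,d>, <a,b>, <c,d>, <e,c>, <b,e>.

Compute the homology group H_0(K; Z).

Order the vertices as a < b < c < d < e. Listing each simplex with vertices in this order, K has dimension 1 with simplices:

  0-simplices (5): a, b, c, d, e
  1-simplices (5): ab, ad, be, cd, ce

giving chain groups C_0 ≅ Z^5, C_1 ≅ Z^5.

∂_1: C_1 → C_0 maps an edge to its endpoints' difference, ∂[p,q] = q − p.
This gives a 5×5 integer matrix of rank 4; reducing to Smith normal form yields diagonal entries (1,1,1,1).

Reading off H_k = ker ∂_k / im ∂_{k+1}:

  H_0: rank C_0 − rank ∂_1 = 5 − 4 = 1, and the invariant factors of ∂_1 are all 1, so H_0 = Z.

H_0 ≅ Z.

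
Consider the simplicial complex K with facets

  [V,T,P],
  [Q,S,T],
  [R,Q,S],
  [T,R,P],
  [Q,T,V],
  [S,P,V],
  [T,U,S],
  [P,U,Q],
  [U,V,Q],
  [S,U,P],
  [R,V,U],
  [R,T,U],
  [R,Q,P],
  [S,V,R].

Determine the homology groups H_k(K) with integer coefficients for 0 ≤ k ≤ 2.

H_0 ≅ Z,  H_1 ≅ Z^2,  H_2 ≅ Z.

Take the total order P < Q < R < S < T < U < V on the vertex set. Then K (dimension 2) consists of the simplices:

  0-simplices (7): P, Q, R, S, T, U, V
  1-simplices (21): PQ, PR, PS, PT, PU, PV, QR, QS, QT, QU, QV, RS, RT, RU, RV, ST, SU, SV, TU, TV, UV
  2-simplices (14): PQR, PQU, PRT, PSU, PSV, PTV, QRS, QST, QTV, QUV, RSV, RTU, RUV, STU

Hence C_0 ≅ Z^7, C_1 ≅ Z^21, C_2 ≅ Z^14.

∂_1: C_1 → C_0 is given by ∂[p,q] = [q] − [p].
As a 7×21 matrix over Z this has rank 6, with invariant factors (1,1,1,1,1,1).

Boundary ∂_2: C_2 → C_1 sends each 2-simplex [p,q,r] to [q,r] − [p,r] + [p,q]. For instance
  ∂STU = TU − SU + ST,
  ∂RUV = UV − RV + RU.
As a 21×14 matrix over Z this has rank 13, with invariant factors (1,1,1,1,1,1,1,1,1,1,1,1,1).

Now H_k = ker ∂_k / im ∂_{k+1}, so:

  H_0: rank C_0 − rank ∂_1 = 7 − 6 = 1, and the invariant factors of ∂_1 are all 1, so H_0 ≅ Z.
  H_1: rank ker ∂_1 − rank ∂_2 = (21 − 6) − 13 = 2, and the invariant factors of ∂_2 are all 1, so H_1 ≅ Z^2.
  H_2: rank ker ∂_2 − rank ∂_3 = (14 − 13) − 0 = 1, and there is no ∂_3, so H_2 ≅ Z.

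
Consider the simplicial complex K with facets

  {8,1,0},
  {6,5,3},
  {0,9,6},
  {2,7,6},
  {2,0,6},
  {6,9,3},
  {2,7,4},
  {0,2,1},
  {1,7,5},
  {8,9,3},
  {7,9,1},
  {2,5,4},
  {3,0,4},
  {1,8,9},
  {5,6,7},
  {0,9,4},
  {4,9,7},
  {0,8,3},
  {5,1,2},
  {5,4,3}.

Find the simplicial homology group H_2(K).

H_2 = 0.

K has 10 vertices, 30 edges, 20 triangles.
rank ∂_2 = 20, rank ∂_3 = 0 ⇒ b_2 = 20 − 20 − 0 = 0. So H_2 = 0.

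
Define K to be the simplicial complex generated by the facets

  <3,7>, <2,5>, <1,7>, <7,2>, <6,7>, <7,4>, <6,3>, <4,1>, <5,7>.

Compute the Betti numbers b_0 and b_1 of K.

Order the vertices as 1 < 2 < 3 < 4 < 5 < 6 < 7. Listing each simplex with vertices in this order, K has dimension 1 with simplices:

  0-simplices (7): [1], [2], [3], [4], [5], [6], [7]
  1-simplices (9): [1,4], [1,7], [2,5], [2,7], [3,6], [3,7], [4,7], [5,7], [6,7]

Hence C_0 ≅ Z^7, C_1 ≅ Z^9.

Boundary ∂_1: C_1 → C_0 is given by ∂[p,q] = [q] − [p]. For instance
  ∂[1,7] = [7] − [1].
The 7×9 boundary matrix has rank 6 and Smith normal form diag(1,1,1,1,1,1).

Reading off H_k = ker ∂_k / im ∂_{k+1}:

  H_0: rank C_0 − rank ∂_1 = 7 − 6 = 1, and the invariant factors of ∂_1 are all 1, so H_0 ≅ Z.
  H_1: rank ker ∂_1 − rank ∂_2 = (9 − 6) − 0 = 3, and there is no ∂_2, so H_1 ≅ Z^3.

Hence the Betti numbers are b_0 = 1, b_1 = 3.

b_0 = 1, b_1 = 3.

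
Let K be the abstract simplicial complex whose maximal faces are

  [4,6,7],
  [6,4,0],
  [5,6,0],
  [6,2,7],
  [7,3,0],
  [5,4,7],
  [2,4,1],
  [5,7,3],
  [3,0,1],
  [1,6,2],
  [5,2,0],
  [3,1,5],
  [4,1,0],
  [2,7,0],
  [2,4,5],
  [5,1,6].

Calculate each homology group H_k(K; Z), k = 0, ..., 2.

H_0 = Z,  H_1 = Z^2,  H_2 = Z.

We work with the vertex ordering 0 < 1 < 2 < 3 < 4 < 5 < 6 < 7. The simplices of K, each written with vertices in increasing order, are:

  0-simplices (8): [0], [1], [2], [3], [4], [5], [6], [7]
  1-simplices (24): (24 of them)
  2-simplices (16): [0,1,3], [0,1,4], [0,2,5], [0,2,7], [0,3,7], [0,4,6], [0,5,6], [1,2,4], [1,2,6], [1,3,5], [1,5,6], [2,4,5], [2,6,7], [3,5,7], [4,5,7], [4,6,7]

Hence C_0 ≅ Z^8, C_1 ≅ Z^24, C_2 ≅ Z^16.

The boundary map ∂_1: C_1 → C_0 maps an edge to its endpoints' difference, ∂[p,q] = q − p. For instance
  ∂[3,5] = [5] − [3].
The 8×24 boundary matrix has rank 7 and Smith normal form diag(1,1,1,1,1,1,1).

The boundary map ∂_2: C_2 → C_1 acts by ∂[p,q,r] = [q,r] − [p,r] + [p,q]. For instance
  ∂[0,2,5] = [2,5] − [0,5] + [0,2],
  ∂[0,1,4] = [1,4] − [0,4] + [0,1].
The resulting 24×16 matrix has rank 15, and its Smith normal form has invariant factors (1,1,1,1,1,1,1,1,1,1,1,1,1,1,1).

Now H_k = ker ∂_k / im ∂_{k+1}, so:

  H_0: rank C_0 − rank ∂_1 = 8 − 7 = 1, and the invariant factors of ∂_1 are all 1, so H_0 ≅ Z.
  H_1: rank ker ∂_1 − rank ∂_2 = (24 − 7) − 15 = 2, and the invariant factors of ∂_2 are all 1, so H_1 ≅ Z^2.
  H_2: rank ker ∂_2 − rank ∂_3 = (16 − 15) − 0 = 1, and there is no ∂_3, so H_2 ≅ Z.

As a check, the Euler characteristic is 8 − 24 + 16 = 0, which agrees with 1 − 2 + 1 = 0.
(K is a triangulation of the torus T^2.)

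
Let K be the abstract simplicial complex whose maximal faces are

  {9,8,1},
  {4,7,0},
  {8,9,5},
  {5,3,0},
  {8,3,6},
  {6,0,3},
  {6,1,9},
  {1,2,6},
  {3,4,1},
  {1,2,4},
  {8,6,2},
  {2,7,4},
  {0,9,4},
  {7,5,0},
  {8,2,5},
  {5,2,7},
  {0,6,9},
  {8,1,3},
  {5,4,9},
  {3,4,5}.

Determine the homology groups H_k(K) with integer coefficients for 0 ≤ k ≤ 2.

H_0 ≅ Z,  H_1 ≅ Z ⊕ Z/2,  H_2 = 0.

Take the total order 0 < 1 < 2 < 3 < 4 < 5 < 6 < 7 < 8 < 9 on the vertex set. Then K (dimension 2) consists of the simplices:

  0-simplices (10): [0], [1], [2], [3], [4], [5], [6], [7], [8], [9]
  1-simplices (30): (30 of them)
  2-simplices (20): (20 of them)

so the chain groups are C_0 ≅ Z^10, C_1 ≅ Z^30, C_2 ≅ Z^20.

Boundary ∂_1: C_1 → C_0 maps an edge to its endpoints' difference, ∂[p,q] = q − p. For instance
  ∂[1,4] = [4] − [1].
The 10×30 boundary matrix has rank 9 and Smith normal form diag(1,1,1,1,1,1,1,1,1).

Boundary ∂_2: C_2 → C_1 maps a triangle to the signed sum of its edges. For instance
  ∂[1,3,8] = [3,8] − [1,8] + [1,3],
  ∂[0,3,6] = [3,6] − [0,6] + [0,3].
The 30×20 boundary matrix has rank 20 and Smith normal form diag(1,1,1,1,1,1,1,1,1,1,1,1,1,1,1,1,1,1,1,2).

Reading off H_k = ker ∂_k / im ∂_{k+1}:

  H_0: rank C_0 − rank ∂_1 = 10 − 9 = 1, and the invariant factors of ∂_1 are all 1, so H_0 = Z.
  H_1: rank ker ∂_1 − rank ∂_2 = (30 − 9) − 20 = 1, and ∂_2 has invariant factor 2 > 1, so H_1 = Z ⊕ Z/2.
  H_2: rank ker ∂_2 − rank ∂_3 = (20 − 20) − 0 = 0, and there is no ∂_3, so H_2 = 0.

As a check, the Euler characteristic is 10 − 30 + 20 = 0, which agrees with 1 − 1 + 0 = 0.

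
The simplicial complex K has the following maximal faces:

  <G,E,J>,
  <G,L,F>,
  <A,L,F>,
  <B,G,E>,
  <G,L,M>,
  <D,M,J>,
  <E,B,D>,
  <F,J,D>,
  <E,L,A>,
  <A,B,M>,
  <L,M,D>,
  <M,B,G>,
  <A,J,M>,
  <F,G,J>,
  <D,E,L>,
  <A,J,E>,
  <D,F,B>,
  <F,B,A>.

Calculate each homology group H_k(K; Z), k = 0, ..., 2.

H_0 = Z,  H_1 = Z^2,  H_2 = Z.

Order the vertices as A < B < D < E < F < G < J < L < M. Listing each simplex with vertices in this order, K has dimension 2 with simplices:

  0-simplices (9): A, B, D, E, F, G, J, L, M
  1-simplices (27): AB, AE, AF, AJ, AL, AM, BD, BE, BF, BG, BM, DE, DF, DJ, DL, DM, EG, EJ, EL, FG, FJ, FL, GJ, GL, GM, JM, LM
  2-simplices (18): ABF, ABM, AEJ, AEL, AFL, AJM, BDE, BDF, BEG, BGM, DEL, DFJ, DJM, DLM, EGJ, FGJ, FGL, GLM

Hence C_0 ≅ Z^9, C_1 ≅ Z^27, C_2 ≅ Z^18.

The boundary map ∂_1: C_1 → C_0 sends each edge [p,q] (with p < q) to q − p. For instance
  ∂AE = E − A.
The 9×27 boundary matrix has rank 8 and Smith normal form diag(1,1,1,1,1,1,1,1).

The boundary map ∂_2: C_2 → C_1 maps a triangle to the signed sum of its edges. For instance
  ∂AEL = EL − AL + AE,
  ∂AEJ = EJ − AJ + AE.
This gives a 27×18 integer matrix of rank 17; reducing to Smith normal form yields diagonal entries (1,1,1,1,1,1,1,1,1,1,1,1,1,1,1,1,1).

Computing H_k = (kernel of ∂_k) / (image of ∂_{k+1}):

  H_0: rank C_0 − rank ∂_1 = 9 − 8 = 1, and the invariant factors of ∂_1 are all 1, so H_0 = Z.
  H_1: rank ker ∂_1 − rank ∂_2 = (27 − 8) − 17 = 2, and the invariant factors of ∂_2 are all 1, so H_1 = Z^2.
  H_2: rank ker ∂_2 − rank ∂_3 = (18 − 17) − 0 = 1, and there is no ∂_3, so H_2 = Z.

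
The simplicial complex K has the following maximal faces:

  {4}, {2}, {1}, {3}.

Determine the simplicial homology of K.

Order the vertices as 1 < 2 < 3 < 4. Listing each simplex with vertices in this order, K has dimension 0 with simplices:

  0-simplices (4): [1], [2], [3], [4]

giving chain groups C_0 ≅ Z^4.

Computing H_k = (kernel of ∂_k) / (image of ∂_{k+1}):

  H_0: rank C_0 − rank ∂_1 = 4 − 0 = 4, and there is no ∂_1, so H_0 ≅ Z^4.

H_0 ≅ Z^4.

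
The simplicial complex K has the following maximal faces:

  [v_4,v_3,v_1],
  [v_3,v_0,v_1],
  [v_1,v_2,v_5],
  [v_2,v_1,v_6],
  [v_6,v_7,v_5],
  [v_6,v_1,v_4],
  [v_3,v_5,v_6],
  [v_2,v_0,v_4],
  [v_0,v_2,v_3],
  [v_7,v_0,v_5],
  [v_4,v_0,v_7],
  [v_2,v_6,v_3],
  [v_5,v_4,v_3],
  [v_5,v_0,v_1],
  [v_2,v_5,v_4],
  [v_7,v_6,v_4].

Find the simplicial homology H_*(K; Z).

Take the total order v_0 < v_1 < v_2 < v_3 < v_4 < v_5 < v_6 < v_7 on the vertex set. Then K (dimension 2) consists of the simplices:

  0-simplices (8): [v_0], [v_1], [v_2], [v_3], [v_4], [v_5], [v_6], [v_7]
  1-simplices (24): (24 of them)
  2-simplices (16): (16 of them)

so the chain groups are C_0 ≅ Z^8, C_1 ≅ Z^24, C_2 ≅ Z^16.

The boundary map ∂_1: C_1 → C_0 is given by ∂[p,q] = [q] − [p]. For instance
  ∂[v_0,v_2] = [v_2] − [v_0].
The resulting 8×24 matrix has rank 7, and its Smith normal form has invariant factors (1,1,1,1,1,1,1).

The boundary map ∂_2: C_2 → C_1 maps a triangle to the signed sum of its edges. For instance
  ∂[v_1,v_3,v_4] = [v_3,v_4] − [v_1,v_4] + [v_1,v_3],
  ∂[v_0,v_1,v_3] = [v_1,v_3] − [v_0,v_3] + [v_0,v_1].
The 24×16 boundary matrix has rank 15 and Smith normal form diag(1,1,1,1,1,1,1,1,1,1,1,1,1,1,1).

Computing H_k = (kernel of ∂_k) / (image of ∂_{k+1}):

  H_0: rank C_0 − rank ∂_1 = 8 − 7 = 1, and the invariant factors of ∂_1 are all 1, so H_0 ≅ Z.
  H_1: rank ker ∂_1 − rank ∂_2 = (24 − 7) − 15 = 2, and the invariant factors of ∂_2 are all 1, so H_1 ≅ Z^2.
  H_2: rank ker ∂_2 − rank ∂_3 = (16 − 15) − 0 = 1, and there is no ∂_3, so H_2 ≅ Z.

H_0 ≅ Z,  H_1 ≅ Z^2,  H_2 ≅ Z.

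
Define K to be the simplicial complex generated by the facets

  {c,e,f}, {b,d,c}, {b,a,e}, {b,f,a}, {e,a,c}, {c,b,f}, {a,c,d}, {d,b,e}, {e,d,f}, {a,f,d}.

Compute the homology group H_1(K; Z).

Order the vertices as a < b < c < d < e < f. Listing each simplex with vertices in this order, K has dimension 2 with simplices:

  0-simplices (6): a, b, c, d, e, f
  1-simplices (15): ab, ac, ad, ae, af, bc, bd, be, bf, cd, ce, cf, de, df, ef
  2-simplices (10): abe, abf, acd, ace, adf, bcd, bcf, bde, cef, def

giving chain groups C_0 ≅ Z^6, C_1 ≅ Z^15, C_2 ≅ Z^10.

The boundary map ∂_1: C_1 → C_0 is given by ∂[p,q] = [q] − [p]. For instance
  ∂ce = e − c.
The 6×15 boundary matrix has rank 5 and Smith normal form diag(1,1,1,1,1).

The boundary map ∂_2: C_2 → C_1 maps a triangle to the signed sum of its edges. For instance
  ∂abf = bf − af + ab,
  ∂acd = cd − ad + ac.
The 15×10 boundary matrix has rank 10 and Smith normal form diag(1,1,1,1,1,1,1,1,1,2).

Now H_k = ker ∂_k / im ∂_{k+1}, so:

  H_1: rank ker ∂_1 − rank ∂_2 = (15 − 5) − 10 = 0, and ∂_2 has invariant factor 2 > 1, so H_1 ≅ Z/2.

H_1 ≅ Z/2.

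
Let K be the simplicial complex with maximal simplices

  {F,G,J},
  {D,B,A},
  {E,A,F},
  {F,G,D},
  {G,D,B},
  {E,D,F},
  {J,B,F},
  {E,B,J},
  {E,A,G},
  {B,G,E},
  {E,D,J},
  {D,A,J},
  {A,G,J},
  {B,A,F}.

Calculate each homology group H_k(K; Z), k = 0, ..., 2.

H_0 ≅ Z,  H_1 ≅ Z^2,  H_2 ≅ Z.

Fix the vertex order A < B < D < E < F < G < J and write every simplex with vertices in increasing order. Then dim K = 2 and the simplices of K are:

  0-simplices (7): A, B, D, E, F, G, J
  1-simplices (21): AB, AD, AE, AF, AG, AJ, BD, BE, BF, BG, BJ, DE, DF, DG, DJ, EF, EG, EJ, FG, FJ, GJ
  2-simplices (14): ABD, ABF, ADJ, AEF, AEG, AGJ, BDG, BEG, BEJ, BFJ, DEF, DEJ, DFG, FGJ

Hence C_0 ≅ Z^7, C_1 ≅ Z^21, C_2 ≅ Z^14.

∂_1: C_1 → C_0 maps an edge to its endpoints' difference, ∂[p,q] = q − p.
This gives a 7×21 integer matrix of rank 6; reducing to Smith normal form yields diagonal entries (1,1,1,1,1,1).

∂_2: C_2 → C_1 maps a triangle to the signed sum of its edges. For instance
  ∂AEF = EF − AF + AE,
  ∂ABD = BD − AD + AB.
The 21×14 boundary matrix has rank 13 and Smith normal form diag(1,1,1,1,1,1,1,1,1,1,1,1,1).

Now H_k = ker ∂_k / im ∂_{k+1}, so:

  H_0: rank C_0 − rank ∂_1 = 7 − 6 = 1, and the invariant factors of ∂_1 are all 1, so H_0 = Z.
  H_1: rank ker ∂_1 − rank ∂_2 = (21 − 6) − 13 = 2, and the invariant factors of ∂_2 are all 1, so H_1 = Z^2.
  H_2: rank ker ∂_2 − rank ∂_3 = (14 − 13) − 0 = 1, and there is no ∂_3, so H_2 = Z.

(K is a triangulation of the torus T^2.)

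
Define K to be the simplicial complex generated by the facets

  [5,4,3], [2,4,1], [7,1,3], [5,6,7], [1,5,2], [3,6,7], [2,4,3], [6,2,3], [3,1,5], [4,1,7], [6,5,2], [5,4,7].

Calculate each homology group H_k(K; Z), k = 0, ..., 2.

H_0 = Z,  H_1 = Z/2Z,  H_2 = 0.

Order the vertices as 1 < 2 < 3 < 4 < 5 < 6 < 7. Listing each simplex with vertices in this order, K has dimension 2 with simplices:

  0-simplices (7): [1], [2], [3], [4], [5], [6], [7]
  1-simplices (18): [1,2], [1,3], [1,4], [1,5], [1,7], [2,3], [2,4], [2,5], [2,6], [3,4], [3,5], [3,6], [3,7], [4,5], [4,7], [5,6], [5,7], [6,7]
  2-simplices (12): [1,2,4], [1,2,5], [1,3,5], [1,3,7], [1,4,7], [2,3,4], [2,3,6], [2,5,6], [3,4,5], [3,6,7], [4,5,7], [5,6,7]

giving chain groups C_0 ≅ Z^7, C_1 ≅ Z^18, C_2 ≅ Z^12.

∂_1: C_1 → C_0 sends each edge [p,q] (with p < q) to q − p.
The resulting 7×18 matrix has rank 6, and its Smith normal form has invariant factors (1,1,1,1,1,1).

The boundary map ∂_2: C_2 → C_1 acts by ∂[p,q,r] = [q,r] − [p,r] + [p,q]. For instance
  ∂[2,3,6] = [3,6] − [2,6] + [2,3],
  ∂[5,6,7] = [6,7] − [5,7] + [5,6].
This gives a 18×12 integer matrix of rank 12; reducing to Smith normal form yields diagonal entries (1,1,1,1,1,1,1,1,1,1,1,2).

Reading off H_k = ker ∂_k / im ∂_{k+1}:

  H_0: rank C_0 − rank ∂_1 = 7 − 6 = 1, and the invariant factors of ∂_1 are all 1, so H_0 = Z.
  H_1: rank ker ∂_1 − rank ∂_2 = (18 − 6) − 12 = 0, and ∂_2 has invariant factor 2 > 1, so H_1 = Z/2Z.
  H_2: rank ker ∂_2 − rank ∂_3 = (12 − 12) − 0 = 0, and there is no ∂_3, so H_2 = 0.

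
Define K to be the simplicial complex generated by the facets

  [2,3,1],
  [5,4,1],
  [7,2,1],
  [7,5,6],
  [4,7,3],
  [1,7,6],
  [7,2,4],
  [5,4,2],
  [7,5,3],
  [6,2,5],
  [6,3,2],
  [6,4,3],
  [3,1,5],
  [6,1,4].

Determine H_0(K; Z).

Order the vertices as 1 < 2 < 3 < 4 < 5 < 6 < 7. Listing each simplex with vertices in this order, K has dimension 2 with simplices:

  0-simplices (7): [1], [2], [3], [4], [5], [6], [7]
  1-simplices (21): [1,2], [1,3], [1,4], [1,5], [1,6], [1,7], [2,3], [2,4], [2,5], [2,6], [2,7], [3,4], [3,5], [3,6], [3,7], [4,5], [4,6], [4,7], [5,6], [5,7], [6,7]
  2-simplices (14): [1,2,3], [1,2,7], [1,3,5], [1,4,5], [1,4,6], [1,6,7], [2,3,6], [2,4,5], [2,4,7], [2,5,6], [3,4,6], [3,4,7], [3,5,7], [5,6,7]

giving chain groups C_0 ≅ Z^7, C_1 ≅ Z^21, C_2 ≅ Z^14.

The boundary map ∂_1: C_1 → C_0 sends each edge [p,q] (with p < q) to q − p. For instance
  ∂[2,5] = [5] − [2].
The 7×21 boundary matrix has rank 6 and Smith normal form diag(1,1,1,1,1,1).

∂_2: C_2 → C_1 sends each 2-simplex [p,q,r] to [q,r] − [p,r] + [p,q]. For instance
  ∂[3,4,7] = [4,7] − [3,7] + [3,4],
  ∂[2,4,7] = [4,7] − [2,7] + [2,4].
As a 21×14 matrix over Z this has rank 13, with invariant factors (1,1,1,1,1,1,1,1,1,1,1,1,1).

Reading off H_k = ker ∂_k / im ∂_{k+1}:

  H_0: rank C_0 − rank ∂_1 = 7 − 6 = 1, and the invariant factors of ∂_1 are all 1, so H_0 ≅ Z.

H_0 ≅ Z.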